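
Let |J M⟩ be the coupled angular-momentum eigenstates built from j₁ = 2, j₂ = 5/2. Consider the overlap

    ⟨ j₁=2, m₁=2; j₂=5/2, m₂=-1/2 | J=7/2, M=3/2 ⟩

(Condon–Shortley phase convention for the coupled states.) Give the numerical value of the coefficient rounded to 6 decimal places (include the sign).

triangle: 1!·3!·4!/9! = 144/362880
(j±m)!: 4!·0!·2!·3!·5!·2! = 69120
prefactor² = (2J+1)·Δ·N² = 1536/7
  k=0: +1/(0!·1!·0!·2!·3!·2!) = 1/24
Σ = 1/24  ⇒  CG² = 1536/7·(1/24)² = 8/21
CG = +√(8/21) = +0.617213

+0.617213  (= +√(8/21))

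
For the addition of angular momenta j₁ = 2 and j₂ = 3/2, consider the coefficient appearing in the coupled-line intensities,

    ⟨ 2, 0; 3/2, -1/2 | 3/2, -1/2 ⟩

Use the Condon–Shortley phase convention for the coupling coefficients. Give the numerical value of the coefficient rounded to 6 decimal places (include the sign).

j₁+j₂−J=2  J+j₁−j₂=2  J−j₁+j₂=1  j₁+j₂+J+1=6
(j₁±m₁, j₂±m₂, J±M) = (2,2,1,2,1,2)
P² = 16/45
sum k=0..1:
  [0] +1/4 = 1/4
  [1] −1/1 = -1
S = -3/4
C² = P²·S² = 1/5 ; C = -0.447214

-0.447214  (= −√(1/5))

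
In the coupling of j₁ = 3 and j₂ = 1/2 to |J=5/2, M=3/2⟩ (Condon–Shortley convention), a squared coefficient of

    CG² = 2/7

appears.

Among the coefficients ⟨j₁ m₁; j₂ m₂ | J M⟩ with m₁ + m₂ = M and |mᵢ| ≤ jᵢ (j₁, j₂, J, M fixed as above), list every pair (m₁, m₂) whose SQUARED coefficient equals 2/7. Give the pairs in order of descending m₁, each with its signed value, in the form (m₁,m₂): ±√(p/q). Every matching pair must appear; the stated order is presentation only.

(1,1/2): −√(2/7)

Admissible pairs with m₁+m₂ = M = 3/2: (1,1/2), (2,-1/2)
  (m₁,m₂)=(2,-1/2): CG² = 5/7, CG = +√(5/7)
  (m₁,m₂)=(1,1/2): CG² = 2/7, CG = −√(2/7)   ← matches the target
Pairs with CG² = 2/7: (1,1/2): −√(2/7)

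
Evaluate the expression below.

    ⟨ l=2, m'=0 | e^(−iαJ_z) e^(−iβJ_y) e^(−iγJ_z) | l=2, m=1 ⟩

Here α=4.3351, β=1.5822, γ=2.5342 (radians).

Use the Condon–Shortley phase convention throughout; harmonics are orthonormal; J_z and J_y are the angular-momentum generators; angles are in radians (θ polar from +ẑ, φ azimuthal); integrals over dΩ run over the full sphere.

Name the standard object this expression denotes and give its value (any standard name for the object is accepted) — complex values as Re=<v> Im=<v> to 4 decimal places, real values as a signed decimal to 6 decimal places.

Wigner D-matrix element, Re=0.0115 Im=0.0080

This is a Wigner D-matrix element — the rotation-matrix element ⟨l m'| R(α,β,γ) |l m⟩ in the angular-momentum basis.
D^2_{0,1}(4.3351,1.5822,2.5342) = e^{-i·0·4.3351}·d^2_{0,1}(1.5822)·e^{-i·1·2.5342}. Compute d first:
With c≡cos(β/2)=0.703064 and s≡sin(β/2)=0.711127, N=[2·2·6·1]^{1/2}=4.898979
k: max(0,(1)−(0))=1 … min(2+(1),2−(0))=2
  k=1: (−1)^0·4.8990/(2)·0.7031^3·0.7111^1 = +0.605350
  k=2: (−1)^1·4.8990/(2)·0.7031^1·0.7111^3 = -0.619315
d^2_{0,1}(1.5822) = +0.605350 -0.619315 = -0.013965
D = (+1.000000+0.000000i)·(-0.013965)·(-0.821139-0.570728i) = +0.011468+0.007970i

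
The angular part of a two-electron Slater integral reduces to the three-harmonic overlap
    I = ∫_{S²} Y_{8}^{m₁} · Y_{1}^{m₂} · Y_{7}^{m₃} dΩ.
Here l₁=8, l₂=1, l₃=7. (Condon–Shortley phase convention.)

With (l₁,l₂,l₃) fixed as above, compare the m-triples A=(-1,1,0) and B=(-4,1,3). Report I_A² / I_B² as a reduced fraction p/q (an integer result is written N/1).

Same 8,1,7: normalisation and zero-m 3j drop out of the ratio.
A: Δ: 2! 14! 0! / 17! → 1/2040; sum: t=2:+1/50803200 = 1/50803200; 3j²(8 1 7; -1 1 0) = Δ·Π!·Σ² = 3/170  (sign -1)
B: Δ: 2! 14! 0! / 17! → 1/2040; sum: t=2:+1/174182400 = 1/174182400; 3j²(8 1 7; -4 1 3) = Δ·Π!·Σ² = 11/340  (sign +1)
I_A²/I_B² = (3/170)/(11/340) = 6/11

6/11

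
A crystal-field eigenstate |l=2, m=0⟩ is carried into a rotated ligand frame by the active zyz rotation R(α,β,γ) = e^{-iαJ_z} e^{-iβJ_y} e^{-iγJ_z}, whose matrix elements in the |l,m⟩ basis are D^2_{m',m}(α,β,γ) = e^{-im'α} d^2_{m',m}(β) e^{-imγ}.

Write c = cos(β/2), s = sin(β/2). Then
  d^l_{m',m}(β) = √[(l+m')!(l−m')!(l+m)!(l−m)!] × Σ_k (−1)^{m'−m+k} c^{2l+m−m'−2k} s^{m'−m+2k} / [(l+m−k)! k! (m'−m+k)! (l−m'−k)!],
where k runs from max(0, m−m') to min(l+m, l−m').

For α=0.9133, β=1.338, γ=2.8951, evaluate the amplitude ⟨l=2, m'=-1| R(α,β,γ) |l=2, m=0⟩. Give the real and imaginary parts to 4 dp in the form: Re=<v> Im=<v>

Re=0.1680 Im=0.2176

Split into d^2_{-1,0}(β=1.3380) × two z-phases.
c=cos(1.338000/2)=0.784442, s=sin(1.338000/2)=0.620202; N=√[1·6·2·2]=4.898979
Admissible k: 1..2 (factorial args all ≥0)
  k=1: (−1)^0·4.8990/(2)·0.7844^3·0.6202^1 = +0.733317
  k=2: (−1)^1·4.8990/(2)·0.7844^1·0.6202^3 = -0.458391
d^2_{-1,0}(1.3380) = +0.733317 -0.458391 = +0.274926
Phases: e^{-i·(-1)·0.9133}=+0.611137+0.791525i, e^{-i·(0)·2.8951}=+1.000000+0.000000i ⇒ D=+0.168018+0.217611i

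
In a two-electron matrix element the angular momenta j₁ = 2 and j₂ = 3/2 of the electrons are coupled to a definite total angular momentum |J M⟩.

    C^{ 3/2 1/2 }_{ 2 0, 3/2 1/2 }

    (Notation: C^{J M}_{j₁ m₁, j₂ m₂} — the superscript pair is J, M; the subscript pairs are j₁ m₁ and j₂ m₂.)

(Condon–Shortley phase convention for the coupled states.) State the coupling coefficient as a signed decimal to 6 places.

triangle: 2!×2!×1!/6! = 4/720
(j±m)!: 2!×2!×2!×1!×2!×1! = 16
prefactor² = (2J+1)×Δ×N² = 16/45
  k=1: −1/(1!×1!×1!×1!×1!×0!) = -1
  k=2: +1/(2!×0!×0!×0!×2!×1!) = 1/4
Σ = -3/4  ⇒  CG² = 16/45×(-3/4)² = 1/5
CG = −√(1/5) = -0.447214

-0.447214  (= −√(1/5))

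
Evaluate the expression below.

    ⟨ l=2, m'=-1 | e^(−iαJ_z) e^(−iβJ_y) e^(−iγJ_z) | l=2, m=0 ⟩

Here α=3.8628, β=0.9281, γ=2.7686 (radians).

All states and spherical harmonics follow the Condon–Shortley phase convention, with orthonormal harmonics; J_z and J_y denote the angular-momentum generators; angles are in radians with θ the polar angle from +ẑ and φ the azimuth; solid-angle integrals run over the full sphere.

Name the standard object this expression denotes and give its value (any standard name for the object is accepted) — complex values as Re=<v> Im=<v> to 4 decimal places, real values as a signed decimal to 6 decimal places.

This is a Wigner D-matrix element — the rotation-matrix element ⟨l m'| R(α,β,γ) |l m⟩ in the angular-momentum basis.
D^2_{-1,0}(3.8628,0.9281,2.7686) = e^{-i·-1·3.8628}·d^2_{-1,0}(0.9281)·e^{-i·0·2.7686}. Compute d first:
Half-angle: c=0.894247, s=0.447573. N=√(1·6·2·2)=4.898979
k: max(0,(0)−(-1))=1 … min(2+(0),2−(-1))=2
  k=1: (−1)^0·4.8990/(2)·0.8942^3·0.4476^1 = +0.783994
  k=2: (−1)^1·4.8990/(2)·0.8942^1·0.4476^3 = -0.196393
d^2_{-1,0}(0.9281) = +0.783994 -0.196393 = +0.587601
D = (-0.751009-0.660292i)·(+0.587601)·(+1.000000+0.000000i) = -0.441294-0.387988i

Wigner D-matrix element, Re=-0.4413 Im=-0.3880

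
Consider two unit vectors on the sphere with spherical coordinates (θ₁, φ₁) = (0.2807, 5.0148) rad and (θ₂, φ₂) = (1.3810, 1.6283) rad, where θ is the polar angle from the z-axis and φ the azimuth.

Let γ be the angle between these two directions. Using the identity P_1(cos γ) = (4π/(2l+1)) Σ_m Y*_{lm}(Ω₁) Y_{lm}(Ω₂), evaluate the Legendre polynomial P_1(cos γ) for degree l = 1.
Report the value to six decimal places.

-0.082660

Addition theorem: P_1(cos γ) = (4π/3) Σ_m Y*_{lm}(Ω₁) Y_{lm}(Ω₂), m = −1…1:
  term(m=-1) = -0.031505-0.007874i   from Y*(Ω₁)=+0.028505-0.091368i, Y(Ω₂)=-0.019500-0.338729i
  term(m=+0) = +0.043276+0.000000i   from Y*(Ω₁)=+0.469479-0.000000i, Y(Ω₂)=+0.092179+0.000000i
  term(m=+1) = -0.031505+0.007874i   from Y*(Ω₁)=-0.028505-0.091368i, Y(Ω₂)=+0.019500-0.338729i
Total Σ_m = -0.019734+0.000000i. Multiply by 4.188790: -0.082660+0.000000i. P_1(cos γ) = -0.082660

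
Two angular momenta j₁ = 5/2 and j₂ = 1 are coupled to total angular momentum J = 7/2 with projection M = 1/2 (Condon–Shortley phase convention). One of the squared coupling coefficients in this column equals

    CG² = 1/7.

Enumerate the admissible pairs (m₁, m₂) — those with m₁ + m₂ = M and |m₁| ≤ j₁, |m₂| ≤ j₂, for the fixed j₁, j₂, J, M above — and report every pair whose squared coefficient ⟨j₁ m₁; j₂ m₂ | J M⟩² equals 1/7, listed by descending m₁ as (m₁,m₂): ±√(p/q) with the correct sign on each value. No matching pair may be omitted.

Admissible pairs with m₁+m₂ = M = 1/2: (-1/2,1), (1/2,0), (3/2,-1)
  (m₁,m₂)=(3/2,-1): CG² = 1/7, CG = +√(1/7)   ← matches the target
  (m₁,m₂)=(1/2,0): CG² = 4/7, CG = +√(4/7)
  (m₁,m₂)=(-1/2,1): CG² = 2/7, CG = +√(2/7)
Pairs with CG² = 1/7: (3/2,-1): +√(1/7)

(3/2,-1): +√(1/7)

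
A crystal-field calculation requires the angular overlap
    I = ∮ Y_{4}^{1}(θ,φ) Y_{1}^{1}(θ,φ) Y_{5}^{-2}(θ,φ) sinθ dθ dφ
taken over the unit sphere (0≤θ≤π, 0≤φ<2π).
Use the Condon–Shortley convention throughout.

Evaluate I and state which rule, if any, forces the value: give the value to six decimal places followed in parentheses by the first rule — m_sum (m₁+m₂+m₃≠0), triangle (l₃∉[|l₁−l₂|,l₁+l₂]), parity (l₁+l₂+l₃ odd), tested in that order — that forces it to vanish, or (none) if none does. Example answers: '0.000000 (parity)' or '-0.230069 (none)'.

Checks pass: Σm=0; 10 even; l₃=5∈[3,5].
(2·4+1)(2·1+1)(2·5+1) = 297
Δ: 0! 8! 2! / 11! → 1/495
sum: t=0:+1/576 = 1/576
3j²(4 1 5; 0 0 0) = Δ·Π!·Σ² = 5/99  (sign -1)
sum: t=0:+1/1440 = 1/1440
3j²(4 1 5; 1 1 -2) = Δ·Π!·Σ² = 7/165  (sign -1)
combine: 4πI² = 297·5/99·7/165 = 7/11
take √, sign +1: I = 0.22503380
No selection rule forces the value: the integral is nonzero (none).

0.225034 (none)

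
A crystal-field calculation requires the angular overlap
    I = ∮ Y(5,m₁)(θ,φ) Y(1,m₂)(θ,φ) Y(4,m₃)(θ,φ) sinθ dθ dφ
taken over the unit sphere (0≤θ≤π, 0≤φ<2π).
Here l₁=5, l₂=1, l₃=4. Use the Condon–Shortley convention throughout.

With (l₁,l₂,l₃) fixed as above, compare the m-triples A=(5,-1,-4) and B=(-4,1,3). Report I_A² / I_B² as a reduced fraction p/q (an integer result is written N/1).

l's match ⇒ only the (l;m) 3-j factors differ between A and B.
A: triangle coeff Δ(5,1,4) = 1/495; Σ_t [0,0]: t=0:+1/80640 = 1/80640; (3j)²=1/11 [(5 1 4; 5 -1 -4)], sign=+1
B: triangle coeff Δ(5,1,4) = 1/495; Σ_t [2,2]: t=2:+1/10080 = 1/10080; (3j)²=4/55 [(5 1 4; -4 1 3)], sign=-1
I_A²/I_B² = (1/11)/(4/55) = 5/4

5/4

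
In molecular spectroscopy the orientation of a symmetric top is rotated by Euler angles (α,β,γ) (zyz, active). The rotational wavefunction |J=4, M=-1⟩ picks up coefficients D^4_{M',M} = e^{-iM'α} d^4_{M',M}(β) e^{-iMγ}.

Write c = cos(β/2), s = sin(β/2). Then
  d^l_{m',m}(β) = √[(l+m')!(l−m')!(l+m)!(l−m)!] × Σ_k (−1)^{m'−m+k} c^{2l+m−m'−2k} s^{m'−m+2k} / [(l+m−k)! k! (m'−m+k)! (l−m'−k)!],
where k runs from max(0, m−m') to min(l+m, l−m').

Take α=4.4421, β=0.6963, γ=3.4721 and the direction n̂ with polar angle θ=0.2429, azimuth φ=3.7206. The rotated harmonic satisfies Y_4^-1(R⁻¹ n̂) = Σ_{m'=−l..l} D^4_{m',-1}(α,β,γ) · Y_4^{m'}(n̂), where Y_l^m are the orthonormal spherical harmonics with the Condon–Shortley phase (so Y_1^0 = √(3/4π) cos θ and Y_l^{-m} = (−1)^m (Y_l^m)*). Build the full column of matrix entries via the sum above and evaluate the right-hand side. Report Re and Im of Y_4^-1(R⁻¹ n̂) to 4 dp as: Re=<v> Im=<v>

Need the full column D^4_{m',-1} for m'=−4..4 at α=4.4421, β=0.6963, γ=3.4721.
cos(β/2)=0.940005, sin(β/2)=0.341159
d^4_{-4,-1}: single k=3 term ⇒ +0.218081;  D = -0.159471+0.148756i
d^4_{-3,-1}: k∈[2..3] ⇒ +0.637334 -0.139917 = +0.497417;  D = -0.229856-0.441124i
d^4_{-2,-1}: k∈[1..3] ⇒ +0.938655 -0.618202 +0.054287 = +0.374741;  D = +0.366502-0.078144i
d^4_{-1,-1}: k∈[0..3] ⇒ +0.609597 -1.204448 +0.317301 -0.013932 = -0.291481;  D = +0.017542-0.290953i
d^4_{0,-1}: k∈[0..3] ⇒ -0.989430 +0.781970 -0.103002 +0.002261 = -0.308200;  D = +0.291520+0.100018i
d^4_{1,-1}: k∈[0..3] ⇒ +0.802966 -0.317301 +0.020898 -0.000184 = +0.506378;  D = +0.286255-0.417704i
d^4_{2,-1}: k∈[0..2] ⇒ -0.412134 +0.081430 -0.002145 = -0.332850;  D = -0.214354-0.254639i
d^4_{3,-1}: k∈[0..1] ⇒ +0.139917 -0.011058 = +0.128859;  D = -0.117159+0.053650i
d^4_{4,-1}: single k=0 term ⇒ -0.028726;  D = +0.004552+0.028363i
Y_4^{m'}(θ=0.2429,φ=3.7206) and Σ D·Y over m':
  (-0.1595+0.1488i)·(-0.0010-0.0011i)  (-0.2299-0.4411i)·(+0.0028+0.0167i)  (+0.3665-0.0781i)·(+0.0434-0.0992i)  (+0.0175-0.2910i)·(-0.3323+0.2173i)  (+0.2915+0.1000i)·(+0.6139+0.0000i)  (+0.2863-0.4177i)·(+0.3323+0.2173i)  (-0.2144-0.2546i)·(+0.0434+0.0992i)  (-0.1172+0.0536i)·(-0.0028+0.0167i)  (+0.0046+0.0284i)·(-0.0010+0.0011i)
Y_4^-1(R⁻¹ n̂) = +0.452779+0.006048i

Re=0.4528 Im=0.0060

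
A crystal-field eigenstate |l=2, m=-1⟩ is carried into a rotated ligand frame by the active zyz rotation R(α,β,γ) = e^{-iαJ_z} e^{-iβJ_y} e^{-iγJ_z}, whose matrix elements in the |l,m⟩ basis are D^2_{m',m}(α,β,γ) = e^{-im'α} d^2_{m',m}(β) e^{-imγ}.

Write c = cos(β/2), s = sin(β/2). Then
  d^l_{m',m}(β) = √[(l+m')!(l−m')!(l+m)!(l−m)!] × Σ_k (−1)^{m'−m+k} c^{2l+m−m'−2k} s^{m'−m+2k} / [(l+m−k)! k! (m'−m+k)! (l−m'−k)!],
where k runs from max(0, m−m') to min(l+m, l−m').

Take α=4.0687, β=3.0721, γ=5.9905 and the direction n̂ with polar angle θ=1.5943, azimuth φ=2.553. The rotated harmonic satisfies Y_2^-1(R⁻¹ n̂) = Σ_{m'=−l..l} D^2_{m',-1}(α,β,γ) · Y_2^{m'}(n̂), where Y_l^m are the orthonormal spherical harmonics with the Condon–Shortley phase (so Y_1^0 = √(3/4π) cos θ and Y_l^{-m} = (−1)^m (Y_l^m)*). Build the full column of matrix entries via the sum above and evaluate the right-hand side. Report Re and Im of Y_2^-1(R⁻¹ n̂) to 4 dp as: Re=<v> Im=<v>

Need the full column D^2_{m',-1} for m'=−2..2 at α=4.0687, β=3.0721, γ=5.9905.
cos(β/2)=0.034739, sin(β/2)=0.999396
d^2_{-2,-1}: single k=1 term ⇒ +0.000084;  D = +0.000001+0.000084i
d^2_{-1,-1}: k∈[0..1] ⇒ +0.000001 -0.003616 = -0.003615;  D = +0.002911+0.002142i
d^2_{0,-1}: k∈[0..1] ⇒ -0.000103 +0.084940 = +0.084837;  D = +0.081229-0.024478i
d^2_{1,-1}: k∈[0..1] ⇒ +0.003616 -0.997588 = -0.993972;  D = +0.341768-0.933367i
d^2_{2,-1}: single k=0 term ⇒ -0.069353;  D = +0.037781+0.058159i
Y_2^{m'}(θ=1.5943,φ=2.553) and Σ D·Y over m':
  (+0.0000+0.0001i)·(+0.1481+0.3565i)  (+0.0029+0.0021i)·(+0.0151+0.0101i)  (+0.0812-0.0245i)·(-0.3149+0.0000i)  (+0.3418-0.9334i)·(-0.0151+0.0101i)  (+0.0378+0.0582i)·(+0.1481-0.3565i)
Y_2^-1(R⁻¹ n̂) = +0.004992+0.020457i

Re=0.0050 Im=0.0205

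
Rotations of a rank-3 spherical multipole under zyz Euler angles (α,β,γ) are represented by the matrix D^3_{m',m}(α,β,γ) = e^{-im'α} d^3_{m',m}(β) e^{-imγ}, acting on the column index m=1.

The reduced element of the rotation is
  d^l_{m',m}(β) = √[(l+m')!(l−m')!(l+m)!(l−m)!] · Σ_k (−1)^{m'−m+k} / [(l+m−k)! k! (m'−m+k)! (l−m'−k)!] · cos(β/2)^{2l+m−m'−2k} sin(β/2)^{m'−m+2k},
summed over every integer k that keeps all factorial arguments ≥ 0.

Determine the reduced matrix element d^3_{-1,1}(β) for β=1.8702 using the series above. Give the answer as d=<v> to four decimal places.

d=-0.4281

d^3_{-1,1}(β=1.8702) via the finite sum:
With c≡cos(β/2)=0.593738 and s≡sin(β/2)=0.804658, N=[2·24·24·2]^{1/2}=48.000000
The bounds max(0,m−m')=2 and min(l+m,l−m')=4 give 3 terms
  k=2: (−1)^0·48.0000/(8)·0.5937^4·0.8047^2 = +0.482785
  k=3: (−1)^1·48.0000/(6)·0.5937^2·0.8047^4 = -1.182295
  k=4: (−1)^2·48.0000/(48)·0.5937^0·0.8047^6 = +0.271437
d^3_{-1,1}(1.8702) = +0.482785 -1.182295 +0.271437 = -0.428073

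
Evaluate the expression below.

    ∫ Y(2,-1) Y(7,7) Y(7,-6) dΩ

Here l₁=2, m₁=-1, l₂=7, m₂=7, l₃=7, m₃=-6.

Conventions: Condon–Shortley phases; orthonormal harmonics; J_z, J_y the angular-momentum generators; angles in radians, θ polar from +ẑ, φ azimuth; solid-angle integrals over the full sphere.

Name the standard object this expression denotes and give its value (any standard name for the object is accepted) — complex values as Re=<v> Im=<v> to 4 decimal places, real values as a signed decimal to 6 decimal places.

This is a Gaunt coefficient — the integral of a triple product of spherical harmonics over the sphere.
Rules hold: Σm=0, L=16 even, 5≤7≤9.
N = 5·15·15 = 1125
Δ = 2!·2!·12!/17! = 1/185640
Racah Σ t=0..2: t=0:+1/2419200 t=1:−1/518400 t=2:+1/2419200 = -1/907200
⇒ 3j(2 7 7; 0 0 0)² = 56/3315, sgn +1
Racah Σ t=2..2: t=2:+1/958003200 = 1/958003200
⇒ 3j(2 7 7; -1 7 -6)² = 13/680, sgn -1
4πI² = N·(3j₀)²·(3jₘ)² = 105/289
I = -1·√(0.363322/4π) = -0.17003597

Gaunt coefficient, -0.170036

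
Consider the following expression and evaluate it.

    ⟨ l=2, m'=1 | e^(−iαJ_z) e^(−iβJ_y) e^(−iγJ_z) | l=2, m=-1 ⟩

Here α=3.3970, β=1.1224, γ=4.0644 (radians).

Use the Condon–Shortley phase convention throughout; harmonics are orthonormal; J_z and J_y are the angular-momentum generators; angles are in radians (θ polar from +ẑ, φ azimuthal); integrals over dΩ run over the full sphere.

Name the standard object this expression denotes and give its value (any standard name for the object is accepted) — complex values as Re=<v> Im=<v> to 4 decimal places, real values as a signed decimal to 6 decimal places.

Wigner D-matrix element, Re=0.4154 Im=0.3273

This is a Wigner D-matrix element — the rotation-matrix element ⟨l m'| R(α,β,γ) |l m⟩ in the angular-momentum basis.
D^2_{1,-1}(3.3970,1.1224,4.0644) = e^{-i·1·3.3970}·d^2_{1,-1}(1.1224)·e^{-i·-1·4.0644}. Compute d first:
With c≡cos(β/2)=0.846617 and s≡sin(β/2)=0.532203, N=[6·1·1·6]^{1/2}=6.000000
k: max(0,(-1)−(1))=0 … min(2+(-1),2−(1))=1
  k=0: (−1)^2·6.0000/(2)·0.8466^2·0.5322^2 = +0.609045
  k=1: (−1)^3·6.0000/(6)·0.8466^0·0.5322^4 = -0.080225
d^2_{1,-1}(1.1224) = +0.609045 -0.080225 = +0.528820
Attach z-rotation phases: D = e^{-i(1)(3.3970)}·(+0.528820)·e^{-i(-1)(4.0644)} = +0.415353+0.327311i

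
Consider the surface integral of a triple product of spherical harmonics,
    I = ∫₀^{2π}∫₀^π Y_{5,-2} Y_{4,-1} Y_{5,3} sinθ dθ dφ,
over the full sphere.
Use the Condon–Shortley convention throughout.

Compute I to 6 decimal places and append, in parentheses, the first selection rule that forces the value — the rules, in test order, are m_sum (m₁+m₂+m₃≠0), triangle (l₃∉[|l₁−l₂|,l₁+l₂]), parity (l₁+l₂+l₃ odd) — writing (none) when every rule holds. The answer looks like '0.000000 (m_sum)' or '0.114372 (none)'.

-0.118854 (none)

m-sum 0 ✓  L=14 even ✓  1≤5≤9 ✓
Π(2lᵢ+1) = 11×9×11 = 1089
triangle coeff Δ(5,4,5) = 1/3153150
Σ_t [0,4]: t=0:+1/69120 t=1:−1/1728 t=2:+1/576 t=3:−1/1728 t=4:+1/69120 = 7/11520
(3j)²=2/143 [(5 4 5; 0 0 0)], sign=-1
Σ_t [1,3]: t=1:−1/17280 t=2:+1/2880 t=3:−1/6912 = 1/6912
(3j)²=5/429 [(5 4 5; -2 -1 3)], sign=+1
⇒ 4πI² = 30/169
I = (-1)√(30/169/(4π)) = -0.11885360
No selection rule forces the value: the integral is nonzero (none).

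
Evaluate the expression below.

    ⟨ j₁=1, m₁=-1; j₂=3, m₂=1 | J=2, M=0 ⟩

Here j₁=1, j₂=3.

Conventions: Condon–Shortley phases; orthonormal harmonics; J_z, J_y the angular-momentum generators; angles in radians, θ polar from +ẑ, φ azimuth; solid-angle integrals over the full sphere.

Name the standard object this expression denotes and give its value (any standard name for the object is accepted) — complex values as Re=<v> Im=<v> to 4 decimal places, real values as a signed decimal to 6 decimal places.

This is a Clebsch–Gordan (vector-coupling) coefficient.
√[5·2!0!4!/7! · 0!2!4!2!2!2!] = √(128/7)
  +(−1)^2/∏(2,0,0,2,0,2)! = 1/8  (running 1/8)
⟨..|..⟩ = √(128/7)·(1/8) = +0.534522

Clebsch–Gordan coefficient, +√(2/7) ≈ +0.534522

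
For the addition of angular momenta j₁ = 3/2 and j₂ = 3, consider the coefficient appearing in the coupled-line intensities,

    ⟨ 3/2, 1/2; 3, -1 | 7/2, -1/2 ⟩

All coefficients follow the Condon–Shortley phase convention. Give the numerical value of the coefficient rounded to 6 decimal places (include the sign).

+√(2/7) = +0.534522

triangle: 1!×2!×5!/9! = 240/362880
(j±m)!: 2!×1!×2!×4!×3!×4! = 13824
prefactor² = (2J+1)×Δ×N² = 512/7
  k=0: +1/(0!×1!×1!×2!×1!×3!) = 1/12
  k=1: −1/(1!×0!×0!×1!×2!×4!) = -1/48
Σ = 1/16  ⇒  CG² = 512/7×(1/16)² = 2/7
CG = +√(2/7) = +0.534522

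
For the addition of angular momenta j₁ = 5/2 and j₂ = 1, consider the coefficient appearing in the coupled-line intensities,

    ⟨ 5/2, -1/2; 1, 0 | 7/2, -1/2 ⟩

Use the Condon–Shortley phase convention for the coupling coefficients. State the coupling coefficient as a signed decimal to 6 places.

j₁+j₂−J=0  J+j₁−j₂=5  J−j₁+j₂=2  j₁+j₂+J+1=8
(j₁±m₁, j₂±m₂, J±M) = (2,3,1,1,3,4)
P² = 576/7
sum k=0..0:
  [0] +1/12 = 1/12
S = 1/12
C² = P²·S² = 4/7 ; C = +0.755929

+√(4/7) = +0.755929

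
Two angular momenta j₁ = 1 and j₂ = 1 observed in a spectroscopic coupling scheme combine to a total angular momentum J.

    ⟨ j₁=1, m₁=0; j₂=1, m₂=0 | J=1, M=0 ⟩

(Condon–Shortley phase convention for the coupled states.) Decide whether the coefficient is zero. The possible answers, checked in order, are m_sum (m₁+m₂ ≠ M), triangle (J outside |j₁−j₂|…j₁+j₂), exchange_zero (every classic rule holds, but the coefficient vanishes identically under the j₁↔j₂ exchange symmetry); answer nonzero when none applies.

m-sum: m₁+m₂ = 0+0 = 0, M = 0  ✓
triangle: |j₁−j₂| = 0 ≤ J = 1 ≤ j₁+j₂ = 2  ✓
exchange: j₁=j₂ and m₁=m₂, and (−1)^(j₁+j₂−J) = (−1)^1 = −1 forces ⟨j₁m₁;j₂m₂|JM⟩ = −⟨j₂m₂;j₁m₁|JM⟩ = −⟨j₁m₁;j₂m₂|JM⟩ ⇒ the coefficient vanishes identically
Racah sum check: Σ_k collapses to 0 ⇒ CG = 0

exchange_zero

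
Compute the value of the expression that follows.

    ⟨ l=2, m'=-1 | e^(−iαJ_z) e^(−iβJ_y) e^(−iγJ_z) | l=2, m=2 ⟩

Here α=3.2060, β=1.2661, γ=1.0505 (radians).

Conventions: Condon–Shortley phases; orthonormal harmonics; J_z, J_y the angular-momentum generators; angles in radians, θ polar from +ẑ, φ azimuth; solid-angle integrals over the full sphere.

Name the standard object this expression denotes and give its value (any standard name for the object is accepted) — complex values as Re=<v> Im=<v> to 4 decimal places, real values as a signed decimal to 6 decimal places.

Wigner D-matrix element, Re=0.1500 Im=0.2983

This is a Wigner D-matrix element — the rotation-matrix element ⟨l m'| R(α,β,γ) |l m⟩ in the angular-momentum basis.
Split into d^2_{-1,2}(β=1.2661) × two z-phases.
With c≡cos(β/2)=0.806227 and s≡sin(β/2)=0.591606, N=[1·6·24·1]^{1/2}=12.000000
k∈{3} keeps every argument non-negative
  k=3: (−1)^0·12.0000/(6)·0.8062^1·0.5916^3 = +0.333877
d^2_{-1,2}(1.2661) = +0.333877
Attach z-rotation phases: D = e^{-i(-1)(3.2060)}·(+0.333877)·e^{-i(2)(1.0505)} = +0.149956+0.298307i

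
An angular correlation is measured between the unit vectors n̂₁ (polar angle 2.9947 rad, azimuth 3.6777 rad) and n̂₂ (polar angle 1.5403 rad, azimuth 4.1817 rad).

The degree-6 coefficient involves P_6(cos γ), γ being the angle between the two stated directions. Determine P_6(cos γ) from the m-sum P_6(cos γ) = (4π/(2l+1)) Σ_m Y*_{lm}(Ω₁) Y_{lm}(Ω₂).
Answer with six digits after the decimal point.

-0.251346

Summing Y*_{l m}(θ₁,φ₁)·Y_{l m}(θ₂,φ₂) over m ∈ [−6, 6]; prefactor 4π/(2·6+1) = 0.966644:
  [-6]  conj(Y_{6,-6})(Ω₁) = -0.00000 - 0.00000j ; Y_{6,-6}(Ω₂) = 0.48130 + 0.02049j ; Δ = -0.00000 - 0.00000j
  [-5]  conj(Y_{6,-5})(Ω₁) = -0.00010 + 0.00005j ; Y_{6,-5}(Ω₂) = -0.02388 - 0.04496j ; Δ = 0.00000 + 0.00000j
  [-4]  conj(Y_{6,-4})(Ω₁) = -0.00087 + 0.00134j ; Y_{6,-4}(Ω₂) = 0.18482 - 0.30013j ; Δ = 0.00024 + 0.00051j
  [-3]  conj(Y_{6,-3})(Ω₁) = -0.00059 + 0.01568j ; Y_{6,-3}(Ω₂) = -0.05929 - 0.00126j ; Δ = 0.00005 - 0.00093j
  [-2]  conj(Y_{6,-2})(Ω₁) = 0.05000 + 0.09184j ; Y_{6,-2}(Ω₂) = -0.15603 - 0.27933j ; Δ = 0.01785 - 0.02830j
  [-1]  conj(Y_{6,-1})(Ω₁) = 0.37147 + 0.22071j ; Y_{6,-1}(Ω₂) = -0.03160 + 0.05384j ; Δ = -0.02362 + 0.01303j
  [+0]  conj(Y_{6,0})(Ω₁) = 0.79920 + 0.00000j ; Y_{6,0}(Ω₂) = -0.31166 + 0.00000j ; Δ = -0.24908 + 0.00000j
  [+1]  conj(Y_{6,1})(Ω₁) = -0.37147 + 0.22071j ; Y_{6,1}(Ω₂) = 0.03160 + 0.05384j ; Δ = -0.02362 - 0.01303j
  [+2]  conj(Y_{6,2})(Ω₁) = 0.05000 - 0.09184j ; Y_{6,2}(Ω₂) = -0.15603 + 0.27933j ; Δ = 0.01785 + 0.02830j
  [+3]  conj(Y_{6,3})(Ω₁) = 0.00059 + 0.01568j ; Y_{6,3}(Ω₂) = 0.05929 - 0.00126j ; Δ = 0.00005 + 0.00093j
  [+4]  conj(Y_{6,4})(Ω₁) = -0.00087 - 0.00134j ; Y_{6,4}(Ω₂) = 0.18482 + 0.30013j ; Δ = 0.00024 - 0.00051j
  [+5]  conj(Y_{6,5})(Ω₁) = 0.00010 + 0.00005j ; Y_{6,5}(Ω₂) = 0.02388 - 0.04496j ; Δ = 0.00000 - 0.00000j
  [+6]  conj(Y_{6,6})(Ω₁) = -0.00000 + 0.00000j ; Y_{6,6}(Ω₂) = 0.48130 - 0.02049j ; Δ = -0.00000 + 0.00000j
Total Σ_m = -0.26002 - 0.00000j. Multiply by 0.966644: -0.25135 - 0.00000j. P_6(cos γ) = -0.251346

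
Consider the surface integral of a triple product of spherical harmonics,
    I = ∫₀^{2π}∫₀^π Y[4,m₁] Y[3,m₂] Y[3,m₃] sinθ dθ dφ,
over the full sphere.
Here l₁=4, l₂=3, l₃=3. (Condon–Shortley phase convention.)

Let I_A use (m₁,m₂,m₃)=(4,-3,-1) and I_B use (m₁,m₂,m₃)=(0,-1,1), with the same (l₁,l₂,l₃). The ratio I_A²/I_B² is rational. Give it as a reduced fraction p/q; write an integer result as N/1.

Shared (l₁,l₂,l₃)=(4,3,3): N and (l;000)² cancel in I_A²/I_B².
A: Δ = 4!·4!·2!/11! = 1/34650; Racah Σ t=0..0: t=0:+1/1152 = 1/1152; ⇒ 3j(4 3 3; 4 -3 -1)² = 1/33, sgn +1
B: Δ = 4!·4!·2!/11! = 1/34650; Racah Σ t=0..2: t=0:+1/1152 t=1:−1/36 t=2:+1/32 = 5/1152; ⇒ 3j(4 3 3; 0 -1 1)² = 1/1386, sgn +1
I_A²/I_B² = (1/33)/(1/1386) = 42/1

42/1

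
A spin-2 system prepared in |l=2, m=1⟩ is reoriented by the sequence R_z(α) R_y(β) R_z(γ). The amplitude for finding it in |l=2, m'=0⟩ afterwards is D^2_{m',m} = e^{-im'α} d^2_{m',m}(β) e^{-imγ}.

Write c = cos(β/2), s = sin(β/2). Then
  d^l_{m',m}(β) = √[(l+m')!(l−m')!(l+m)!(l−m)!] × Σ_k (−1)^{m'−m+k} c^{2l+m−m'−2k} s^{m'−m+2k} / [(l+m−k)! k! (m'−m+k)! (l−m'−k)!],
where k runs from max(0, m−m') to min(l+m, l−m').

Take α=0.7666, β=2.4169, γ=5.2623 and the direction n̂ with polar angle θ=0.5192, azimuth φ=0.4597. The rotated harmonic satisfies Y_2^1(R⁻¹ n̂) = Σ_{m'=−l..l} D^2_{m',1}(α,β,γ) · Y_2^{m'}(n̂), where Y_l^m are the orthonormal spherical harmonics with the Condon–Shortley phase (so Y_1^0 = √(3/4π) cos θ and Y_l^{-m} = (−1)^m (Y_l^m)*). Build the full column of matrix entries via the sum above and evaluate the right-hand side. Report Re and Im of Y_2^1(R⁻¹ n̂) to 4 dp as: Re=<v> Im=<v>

Need the full column D^2_{m',1} for m'=−2..2 at α=0.7666, β=2.4169, γ=5.2623.
cos(β/2)=0.354469, sin(β/2)=0.935068
d^2_{-2,1}: single k=3 term ⇒ +0.579612;  D = -0.482426+0.321272i
d^2_{-1,1}: k∈[2..3] ⇒ +0.329583 -0.764491 = -0.434908;  D = +0.093504-0.424738i
d^2_{0,1}: k∈[1..2] ⇒ +0.102013 -0.709877 = -0.607865;  D = -0.317677-0.518248i
d^2_{1,1}: k∈[0..1] ⇒ +0.015788 -0.329583 = -0.313795;  D = -0.303705-0.078936i
d^2_{2,1}: single k=0 term ⇒ -0.083293;  D = -0.072599+0.040830i
Y_2^{m'}(θ=0.5192,φ=0.4597) and Σ D·Y over m':
  (-0.4824+0.3213i)·(+0.0577-0.0756i)  (+0.0935-0.4247i)·(+0.2983-0.1477i)  (-0.3177-0.5182i)·(+0.3978+0.0000i)  (-0.3037-0.0789i)·(-0.2983-0.1477i)  (-0.0726+0.0408i)·(+0.0577+0.0756i)
Y_2^1(R⁻¹ n̂) = -0.093078-0.226404i

Re=-0.0931 Im=-0.2264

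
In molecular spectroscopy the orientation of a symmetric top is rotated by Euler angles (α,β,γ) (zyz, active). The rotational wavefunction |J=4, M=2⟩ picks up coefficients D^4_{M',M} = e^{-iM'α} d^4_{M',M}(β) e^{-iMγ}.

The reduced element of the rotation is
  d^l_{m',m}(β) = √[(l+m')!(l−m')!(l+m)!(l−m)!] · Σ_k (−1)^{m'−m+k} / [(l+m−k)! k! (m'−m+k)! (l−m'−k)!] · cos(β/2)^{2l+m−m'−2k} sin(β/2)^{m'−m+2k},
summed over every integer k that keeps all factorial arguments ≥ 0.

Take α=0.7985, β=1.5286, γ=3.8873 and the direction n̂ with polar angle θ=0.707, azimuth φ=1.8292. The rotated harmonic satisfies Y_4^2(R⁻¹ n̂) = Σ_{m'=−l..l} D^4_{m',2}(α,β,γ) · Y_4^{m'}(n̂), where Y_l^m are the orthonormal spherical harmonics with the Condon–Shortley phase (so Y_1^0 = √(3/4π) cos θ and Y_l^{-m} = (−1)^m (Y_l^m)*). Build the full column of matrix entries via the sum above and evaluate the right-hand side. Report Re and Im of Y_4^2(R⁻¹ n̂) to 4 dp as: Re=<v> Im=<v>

Re=0.0171 Im=0.0066

Need the full column D^4_{m',2} for m'=−4..4 at α=0.7985, β=1.5286, γ=3.8873.
cos(β/2)=0.721867, sin(β/2)=0.692032
d^4_{-4,2}: single k=6 term ⇒ +0.302866;  D = -0.039799+0.300239i
d^4_{-3,2}: k∈[5..6] ⇒ +0.670173 -0.205307 = +0.464866;  D = +0.287476+0.365320i
d^4_{-2,2}: k∈[4..6] ⇒ +0.934166 -0.686835 +0.052603 = +0.299935;  D = +0.298264+0.031610i
d^4_{-1,2}: k∈[3..5] ⇒ +0.918711 -1.266509 +0.232796 = -0.115001;  D = -0.088480+0.073461i
d^4_{0,2}: k∈[2..4] ⇒ +0.642860 -1.575517 +0.542990 = -0.389666;  D = -0.030900+0.388439i
d^4_{1,2}: k∈[1..3] ⇒ +0.299890 -1.378067 +0.844339 = -0.233838;  D = +0.154034+0.175936i
d^4_{2,2}: k∈[0..2] ⇒ +0.073732 -0.813161 +0.934166 = +0.194738;  D = -0.194463-0.010351i
d^4_{3,2}: k∈[0..1] ⇒ -0.264478 +0.729205 = +0.464726;  D = -0.341513+0.315181i
d^4_{4,2}: single k=0 term ⇒ +0.358570;  D = -0.009671+0.358440i
Y_4^{m'}(θ=0.707,φ=1.8292) and Σ D·Y over m':
  (-0.0398+0.3002i)·(+0.0403-0.0677i)  (+0.2875+0.3653i)·(+0.1825+0.1863i)  (+0.2983+0.0316i)·(-0.3738+0.2125i)  (-0.0885+0.0735i)·(-0.0625-0.2364i)  (-0.0309+0.3884i)·(-0.2799+0.0000i)  (+0.1540+0.1759i)·(+0.0625-0.2364i)  (-0.1945-0.0104i)·(-0.3738-0.2125i)  (-0.3415+0.3152i)·(-0.1825+0.1863i)  (-0.0097+0.3584i)·(+0.0403+0.0677i)
Y_4^2(R⁻¹ n̂) = +0.017146+0.006586i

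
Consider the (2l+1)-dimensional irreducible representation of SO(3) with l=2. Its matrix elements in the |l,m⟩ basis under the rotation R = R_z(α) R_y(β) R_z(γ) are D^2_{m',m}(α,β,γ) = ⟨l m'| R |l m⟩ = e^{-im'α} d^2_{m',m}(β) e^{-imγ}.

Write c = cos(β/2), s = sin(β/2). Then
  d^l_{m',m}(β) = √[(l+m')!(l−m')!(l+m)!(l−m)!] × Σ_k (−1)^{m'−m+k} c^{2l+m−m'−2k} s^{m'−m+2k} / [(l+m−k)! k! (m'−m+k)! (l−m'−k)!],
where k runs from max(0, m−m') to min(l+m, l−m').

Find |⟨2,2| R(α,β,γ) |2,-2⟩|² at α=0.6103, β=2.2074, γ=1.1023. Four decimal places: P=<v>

P=0.4040

D^2_{2,-2}(0.6103,2.2074,1.1023) = e^{-i·2·0.6103}·d^2_{2,-2}(2.2074)·e^{-i·-2·1.1023}. Compute d first:
With c≡cos(β/2)=0.450296 and s≡sin(β/2)=0.892880, N=[24·1·1·24]^{1/2}=24.000000
The bounds max(0,m−m')=0 and min(l+m,l−m')=0 give 1 term
  k=0: (−1)^4·24.0000/(24)·0.4503^0·0.8929^4 = +0.635582
d^2_{2,-2}(2.2074) = +0.635582
|D^2_{2,-2}|² = |d^2_{2,-2}(β)|² = (+0.635582)² = 0.403964 (the z-rotation phases have unit modulus)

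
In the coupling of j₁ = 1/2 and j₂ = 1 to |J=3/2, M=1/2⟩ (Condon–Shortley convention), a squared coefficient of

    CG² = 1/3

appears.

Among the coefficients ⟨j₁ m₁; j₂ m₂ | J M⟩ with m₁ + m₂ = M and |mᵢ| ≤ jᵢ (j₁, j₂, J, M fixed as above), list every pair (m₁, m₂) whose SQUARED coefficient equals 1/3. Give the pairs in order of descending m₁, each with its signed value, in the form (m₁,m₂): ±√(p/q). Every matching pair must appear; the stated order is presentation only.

(-1/2,1): +√(1/3)

Admissible pairs with m₁+m₂ = M = 1/2: (-1/2,1), (1/2,0)
  (m₁,m₂)=(1/2,0): CG² = 2/3, CG = +√(2/3)
  (m₁,m₂)=(-1/2,1): CG² = 1/3, CG = +√(1/3)   ← matches the target
Pairs with CG² = 1/3: (-1/2,1): +√(1/3)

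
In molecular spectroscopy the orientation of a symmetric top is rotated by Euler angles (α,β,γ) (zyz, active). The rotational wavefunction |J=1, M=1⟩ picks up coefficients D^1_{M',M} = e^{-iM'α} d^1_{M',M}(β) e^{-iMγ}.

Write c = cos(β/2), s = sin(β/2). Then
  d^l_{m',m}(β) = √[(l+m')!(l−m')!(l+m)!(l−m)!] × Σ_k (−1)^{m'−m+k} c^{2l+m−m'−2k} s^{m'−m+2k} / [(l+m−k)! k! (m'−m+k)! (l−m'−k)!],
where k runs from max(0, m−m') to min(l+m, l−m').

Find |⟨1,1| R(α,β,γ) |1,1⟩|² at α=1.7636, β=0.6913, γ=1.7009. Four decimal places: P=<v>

P=0.7836

Split into d^1_{1,1}(β=0.6913) × two z-phases.
c=cos(0.691300/2)=0.940855, s=sin(0.691300/2)=0.338808; N=√[2·1·2·1]=2.000000
k∈{0} keeps every argument non-negative
  k=0: (−1)^0·2.0000/(2)·0.9409^2·0.3388^0 = +0.885209
d^1_{1,1}(0.6913) = +0.885209
|D^1_{1,1}|² = |d^1_{1,1}(β)|² = (+0.885209)² = 0.783595 (the z-rotation phases have unit modulus)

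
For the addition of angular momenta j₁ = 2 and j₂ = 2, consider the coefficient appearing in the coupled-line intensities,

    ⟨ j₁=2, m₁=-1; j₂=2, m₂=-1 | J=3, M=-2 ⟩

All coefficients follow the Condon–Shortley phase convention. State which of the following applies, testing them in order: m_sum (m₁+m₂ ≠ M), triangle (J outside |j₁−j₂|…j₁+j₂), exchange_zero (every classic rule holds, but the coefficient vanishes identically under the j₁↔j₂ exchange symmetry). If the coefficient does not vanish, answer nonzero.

exchange_zero

m-sum: m₁+m₂ = -1+(-1) = -2, M = -2  ✓
triangle: |j₁−j₂| = 0 ≤ J = 3 ≤ j₁+j₂ = 4  ✓
exchange: j₁=j₂ and m₁=m₂, and (−1)^(j₁+j₂−J) = (−1)^1 = −1 forces ⟨j₁m₁;j₂m₂|JM⟩ = −⟨j₂m₂;j₁m₁|JM⟩ = −⟨j₁m₁;j₂m₂|JM⟩ ⇒ the coefficient vanishes identically
Racah sum check: Σ_k collapses to 0 ⇒ CG = 0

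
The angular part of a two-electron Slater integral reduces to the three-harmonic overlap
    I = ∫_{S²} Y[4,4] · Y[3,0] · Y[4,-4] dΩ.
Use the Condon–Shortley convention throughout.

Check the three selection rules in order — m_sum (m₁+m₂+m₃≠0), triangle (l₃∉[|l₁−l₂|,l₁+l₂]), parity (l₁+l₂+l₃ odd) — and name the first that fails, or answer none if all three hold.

m₁+m₂+m₃ = 4 + 0 − 4 = 0  ✓
triangle: |4−3|=1 ≤ l₃=4 ≤ 4+3=7  ✓
parity: l₁+l₂+l₃ = 11 is odd  ✗

parity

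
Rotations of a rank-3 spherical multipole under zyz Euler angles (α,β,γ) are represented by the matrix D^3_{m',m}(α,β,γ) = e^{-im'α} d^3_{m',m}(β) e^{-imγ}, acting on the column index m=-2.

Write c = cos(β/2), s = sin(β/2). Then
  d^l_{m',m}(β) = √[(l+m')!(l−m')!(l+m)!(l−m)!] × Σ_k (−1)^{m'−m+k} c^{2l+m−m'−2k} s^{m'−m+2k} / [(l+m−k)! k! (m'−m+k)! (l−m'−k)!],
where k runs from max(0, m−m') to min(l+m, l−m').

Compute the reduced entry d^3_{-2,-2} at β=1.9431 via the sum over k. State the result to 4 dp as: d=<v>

d^3_{-2,-2}(β=1.9431) via the finite sum:
c=cos(1.943100/2)=0.564020, s=sin(1.943100/2)=0.825761; N=√[1·120·1·120]=120.000000
k: max(0,(-2)−(-2))=0 … min(3+(-2),3−(-2))=1
  k=0: (−1)^0·120.0000/(120)·0.5640^6·0.8258^0 = +0.032194
  k=1: (−1)^1·120.0000/(24)·0.5640^4·0.8258^2 = -0.345031
d^3_{-2,-2}(1.9431) = +0.032194 -0.345031 = -0.312837

d=-0.3128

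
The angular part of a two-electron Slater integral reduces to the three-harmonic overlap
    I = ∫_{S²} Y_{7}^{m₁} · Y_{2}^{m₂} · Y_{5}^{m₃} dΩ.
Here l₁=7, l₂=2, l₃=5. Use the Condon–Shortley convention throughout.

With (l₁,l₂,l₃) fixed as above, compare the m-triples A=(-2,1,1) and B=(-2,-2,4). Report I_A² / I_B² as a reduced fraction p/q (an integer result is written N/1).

84/1

l's match ⇒ only the (l;m) 3-j factors differ between A and B.
A: triangle coeff Δ(7,2,5) = 1/15015; Σ_t [3,3]: t=3:−1/103680 = -1/103680; (3j)²=4/143 [(7 2 5; -2 1 1)], sign=-1
B: triangle coeff Δ(7,2,5) = 1/15015; Σ_t [0,0]: t=0:+1/8709120 = 1/8709120; (3j)²=1/3003 [(7 2 5; -2 -2 4)], sign=-1
I_A²/I_B² = (4/143)/(1/3003) = 84/1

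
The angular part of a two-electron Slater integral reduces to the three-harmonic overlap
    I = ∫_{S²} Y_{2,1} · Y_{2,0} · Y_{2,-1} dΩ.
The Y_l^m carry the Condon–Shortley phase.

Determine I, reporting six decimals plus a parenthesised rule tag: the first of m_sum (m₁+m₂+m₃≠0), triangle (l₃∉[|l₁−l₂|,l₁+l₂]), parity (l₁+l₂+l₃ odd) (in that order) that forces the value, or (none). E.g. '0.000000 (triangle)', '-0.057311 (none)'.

m-sum 0 ✓  L=6 even ✓  0≤2≤4 ✓
Π(2lᵢ+1) = 5×5×5 = 125
triangle coeff Δ(2,2,2) = 1/630
Σ_t [0,2]: t=0:+1/8 t=1:−1/1 t=2:+1/8 = -3/4
(3j)²=2/35 [(2 2 2; 0 0 0)], sign=-1
Σ_t [0,1]: t=0:+1/4 t=1:−1/2 = -1/4
(3j)²=1/70 [(2 2 2; 1 0 -1)], sign=+1
⇒ 4πI² = 5/49
I = (-1)√(5/49/(4π)) = -0.09011188
No selection rule forces the value: the integral is nonzero (none).

-0.090112 (none)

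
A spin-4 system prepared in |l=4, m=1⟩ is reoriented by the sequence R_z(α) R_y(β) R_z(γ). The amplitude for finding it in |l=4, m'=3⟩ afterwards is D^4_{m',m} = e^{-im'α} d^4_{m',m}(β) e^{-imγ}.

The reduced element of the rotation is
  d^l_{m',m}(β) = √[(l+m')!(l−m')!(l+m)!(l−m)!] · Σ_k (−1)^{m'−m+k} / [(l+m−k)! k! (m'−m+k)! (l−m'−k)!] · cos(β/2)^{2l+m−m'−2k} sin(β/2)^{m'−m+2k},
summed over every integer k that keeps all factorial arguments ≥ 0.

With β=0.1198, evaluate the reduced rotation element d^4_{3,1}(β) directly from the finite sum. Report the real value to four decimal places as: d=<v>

d=0.0280

d^4_{3,1}(β=0.1198) via the finite sum:
Half-angle: c=0.998207, s=0.059864. N=√(5040·1·120·6)=1904.940944
Admissible k: 0..1 (factorial args all ≥0)
  k=0: (−1)^2·1904.9409/(240)·0.9982^6·0.0599^2 = +0.028140
  k=1: (−1)^3·1904.9409/(144)·0.9982^4·0.0599^4 = -0.000169
d^4_{3,1}(0.1198) = +0.028140 -0.000169 = +0.027971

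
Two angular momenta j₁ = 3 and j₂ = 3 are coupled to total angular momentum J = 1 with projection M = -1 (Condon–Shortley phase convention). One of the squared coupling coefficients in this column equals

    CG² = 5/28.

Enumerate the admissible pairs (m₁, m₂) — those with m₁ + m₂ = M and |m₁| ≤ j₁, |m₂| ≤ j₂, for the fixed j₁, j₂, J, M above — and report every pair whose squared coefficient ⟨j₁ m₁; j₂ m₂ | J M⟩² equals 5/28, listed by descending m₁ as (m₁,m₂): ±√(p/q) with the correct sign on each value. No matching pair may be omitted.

(1,-2): −√(5/28); (-2,1): +√(5/28)

Admissible pairs with m₁+m₂ = M = -1: (-3,2), (-2,1), (-1,0), (0,-1), (1,-2), (2,-3)
  (m₁,m₂)=(2,-3): CG² = 3/28, CG = +√(3/28)
  (m₁,m₂)=(1,-2): CG² = 5/28, CG = −√(5/28)   ← matches the target
  (m₁,m₂)=(0,-1): CG² = 3/14, CG = +√(3/14)
  (m₁,m₂)=(-1,0): CG² = 3/14, CG = −√(3/14)
  (m₁,m₂)=(-2,1): CG² = 5/28, CG = +√(5/28)   ← matches the target
  (m₁,m₂)=(-3,2): CG² = 3/28, CG = −√(3/28)
Pairs with CG² = 5/28: (1,-2): −√(5/28); (-2,1): +√(5/28)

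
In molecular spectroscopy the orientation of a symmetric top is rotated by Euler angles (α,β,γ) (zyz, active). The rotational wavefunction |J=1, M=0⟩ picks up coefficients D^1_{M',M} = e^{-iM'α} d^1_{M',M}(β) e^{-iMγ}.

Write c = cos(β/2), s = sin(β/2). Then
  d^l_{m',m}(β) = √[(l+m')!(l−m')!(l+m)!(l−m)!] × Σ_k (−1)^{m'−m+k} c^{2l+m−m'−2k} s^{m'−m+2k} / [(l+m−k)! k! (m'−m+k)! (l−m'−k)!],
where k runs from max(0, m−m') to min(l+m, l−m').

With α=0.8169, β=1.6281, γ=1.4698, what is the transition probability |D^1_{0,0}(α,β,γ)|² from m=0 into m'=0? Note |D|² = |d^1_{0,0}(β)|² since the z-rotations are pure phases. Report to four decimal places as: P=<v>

First d^1_{0,0}(β=1.6281), then the phase factors e^{-i(0)α} and e^{-i(0)γ}:
With c≡cos(β/2)=0.686559 and s≡sin(β/2)=0.727074, N=[1·1·1·1]^{1/2}=1.000000
The bounds max(0,m−m')=0 and min(l+m,l−m')=1 give 2 terms
  k=0: (−1)^0·1.0000/(1)·0.6866^2·0.7271^0 = +0.471364
  k=1: (−1)^1·1.0000/(1)·0.6866^0·0.7271^2 = -0.528636
d^1_{0,0}(1.6281) = +0.471364 -0.528636 = -0.057272
|D^1_{0,0}|² = |d^1_{0,0}(β)|² = (-0.057272)² = 0.003280 (the z-rotation phases have unit modulus)

P=0.0033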